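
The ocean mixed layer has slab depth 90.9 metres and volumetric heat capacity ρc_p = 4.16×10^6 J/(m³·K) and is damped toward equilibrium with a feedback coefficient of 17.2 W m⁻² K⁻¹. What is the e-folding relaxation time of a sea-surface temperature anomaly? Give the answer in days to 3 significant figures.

Areal heat capacity C = ρc_p × D = 4.16×10^6 × 90.9 = 3.78×10^8 J m⁻² K⁻¹.
Relaxation time τ = C / λ = 3.78×10^8 / 17.2 = 2.20×10^7 s.
In days: 2.20×10^7 s / (86400 s/day) = 254 days.

254 days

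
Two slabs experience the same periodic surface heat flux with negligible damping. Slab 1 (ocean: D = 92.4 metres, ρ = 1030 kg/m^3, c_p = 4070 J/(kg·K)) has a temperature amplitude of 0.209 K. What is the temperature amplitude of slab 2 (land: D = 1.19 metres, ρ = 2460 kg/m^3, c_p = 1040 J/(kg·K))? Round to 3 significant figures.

26.6 K

C_ocean = 3.87×10^8 J/(m²·K); C_land = 3.04×10^6 J/(m²·K).
A ∝ 1/C ⇒ A_land = A_ocean × C_ocean/C_land = 0.209 × 127 = 26.6 K.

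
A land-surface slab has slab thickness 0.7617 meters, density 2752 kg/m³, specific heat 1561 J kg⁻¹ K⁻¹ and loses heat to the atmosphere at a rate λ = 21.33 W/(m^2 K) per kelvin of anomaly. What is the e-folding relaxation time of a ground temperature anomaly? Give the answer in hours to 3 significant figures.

Areal heat capacity C = ρ c_p D = 2752 × 1561 × 0.7617 = 3.27×10^6 J m⁻² K⁻¹.
Relaxation time τ = C / λ = 3.27×10^6 / 21.33 = 1.53×10^5 s.
In hours: 1.53×10^5 s / (3600 s/hour) = 42.6 hours.

42.6 hours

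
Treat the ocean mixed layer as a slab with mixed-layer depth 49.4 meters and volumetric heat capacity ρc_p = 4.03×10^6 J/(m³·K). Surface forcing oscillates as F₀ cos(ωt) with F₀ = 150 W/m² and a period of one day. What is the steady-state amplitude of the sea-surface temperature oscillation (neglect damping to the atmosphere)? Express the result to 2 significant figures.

0.010 K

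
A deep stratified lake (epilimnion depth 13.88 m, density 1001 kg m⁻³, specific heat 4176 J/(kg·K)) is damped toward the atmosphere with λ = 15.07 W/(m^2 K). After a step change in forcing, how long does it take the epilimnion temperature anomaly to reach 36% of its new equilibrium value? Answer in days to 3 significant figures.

19.9 days

Areal heat capacity C = ρ c_p D = 1001 × 4176 × 13.88 = 5.80×10^7 J/(m²·K).
τ = C / λ = 5.80×10^7 / 15.07 = 3.85×10^6 s.
Fraction reached: 1 − e^(−t/τ) = 0.36 ⇒ t = −τ ln(1 − 0.36) = τ × 0.446.
t = 1.72×10^6 s = 19.9 days.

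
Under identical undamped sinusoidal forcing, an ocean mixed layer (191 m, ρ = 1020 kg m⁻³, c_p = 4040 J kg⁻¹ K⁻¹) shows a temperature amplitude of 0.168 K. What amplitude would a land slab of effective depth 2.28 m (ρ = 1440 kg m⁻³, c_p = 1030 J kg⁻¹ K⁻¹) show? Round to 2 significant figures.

39 K

C_ocean = 7.87×10^8 J/(m²·K); C_land = 3.38×10^6 J/(m²·K).
A ∝ 1/C ⇒ A_land = A_ocean × C_ocean/C_land = 0.168 × 233 = 39.1 K.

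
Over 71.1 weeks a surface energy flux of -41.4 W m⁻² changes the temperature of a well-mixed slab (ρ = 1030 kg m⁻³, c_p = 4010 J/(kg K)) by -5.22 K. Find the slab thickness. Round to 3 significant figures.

82.6 m

Heat input Q = F Δt = -41.4 × 4.30×10^7 s = -1.78×10^9 J/m².
Required areal heat capacity C = Q / ΔT = 3.41×10^8 J/(m²·K).
Depth D = C / (ρ c_p) = 3.41×10^8 / (1030 × 4010) = 82.6 m.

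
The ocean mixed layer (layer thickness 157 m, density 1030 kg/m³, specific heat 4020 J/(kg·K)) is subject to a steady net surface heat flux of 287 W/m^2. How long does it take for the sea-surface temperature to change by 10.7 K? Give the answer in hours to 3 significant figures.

6730 hours

Areal heat capacity C = ρ c_p D = 1030 × 4020 × 157 = 6.50×10^8 J m⁻² K⁻¹.
Time required: Δt = C ΔT / F = 6.50×10^8 × 10.7 / 287 = 2.42×10^7 s.
In hours: 2.42×10^7 s / (3600 s/hour) = 6730 hours.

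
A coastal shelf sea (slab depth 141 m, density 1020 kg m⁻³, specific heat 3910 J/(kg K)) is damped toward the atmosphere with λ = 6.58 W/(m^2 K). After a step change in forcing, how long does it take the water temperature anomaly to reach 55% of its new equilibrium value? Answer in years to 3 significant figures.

Areal heat capacity C = ρ c_p D = 1020 × 3910 × 141 = 5.62×10^8 J/(m^2 K).
τ = C / λ = 5.62×10^8 / 6.58 = 8.55×10^7 s.
Fraction reached: 1 − e^(−t/τ) = 0.55 ⇒ t = −τ ln(1 − 0.55) = τ × 0.799.
t = 6.82×10^7 s = 2.16 years.

2.16 years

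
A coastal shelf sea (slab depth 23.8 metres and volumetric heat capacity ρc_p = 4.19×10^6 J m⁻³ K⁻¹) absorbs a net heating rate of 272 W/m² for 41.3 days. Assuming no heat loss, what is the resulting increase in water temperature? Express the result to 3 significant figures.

Areal heat capacity C = ρc_p × D = 4.19×10^6 × 23.8 = 9.97×10^7 J m⁻² K⁻¹.
Net heat input Q = F Δt = 272 × (41.3 days × 86400 s/day) = 9.71×10^8 J/m².
ΔT = Q / C = 9.71×10^8 / 9.97×10^7 = 9.73 K.

9.73 K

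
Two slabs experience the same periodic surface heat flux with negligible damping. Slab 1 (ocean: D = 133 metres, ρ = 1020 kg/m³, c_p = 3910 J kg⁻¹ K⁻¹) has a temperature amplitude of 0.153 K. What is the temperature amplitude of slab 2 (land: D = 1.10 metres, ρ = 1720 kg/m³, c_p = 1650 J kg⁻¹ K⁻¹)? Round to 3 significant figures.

C_ocean = 5.30×10^8 J/(m²·K); C_land = 3.12×10^6 J/(m²·K).
A ∝ 1/C ⇒ A_land = A_ocean × C_ocean/C_land = 0.153 × 170 = 26.0 K.

26.0 K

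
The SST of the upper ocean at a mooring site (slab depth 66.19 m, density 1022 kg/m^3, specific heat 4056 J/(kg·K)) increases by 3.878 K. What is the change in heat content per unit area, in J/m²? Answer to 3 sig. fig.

1.06×10^9

Areal heat capacity C = ρ c_p D = 1022 × 4056 × 66.19 = 2.74×10^8 J/(m²·K).
ΔQ = C ΔT = 2.74×10^8 × 3.878 = 1.06×10^9 J/m².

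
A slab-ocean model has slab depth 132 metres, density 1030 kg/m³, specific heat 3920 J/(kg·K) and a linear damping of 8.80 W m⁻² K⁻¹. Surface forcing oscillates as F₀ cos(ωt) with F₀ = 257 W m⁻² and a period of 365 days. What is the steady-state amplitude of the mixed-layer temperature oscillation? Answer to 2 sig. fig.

Areal heat capacity C = ρ c_p D = 1030 × 3920 × 132 = 5.33×10^8 J/(m²·K).
Angular frequency ω = 2π / T = 2π / 3.15×10^7 s = 1.99×10^-7 s⁻¹.
√((Cω)² + λ²) = √((106)² + 8.80²) = 107 W/(m²·K).
Amplitude A = F₀ / √((Cω)²+λ²) = 257 / 107 = 2.41 K.

2.4 K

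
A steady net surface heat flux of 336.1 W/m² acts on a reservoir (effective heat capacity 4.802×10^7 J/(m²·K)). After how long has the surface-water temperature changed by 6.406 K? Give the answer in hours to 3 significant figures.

254 hours

Areal heat capacity C = 4.802×10^7 J/(m²·K) (given).
Time required: Δt = C ΔT / F = 4.80×10^7 × 6.406 / 336.1 = 9.15×10^5 s.
In hours: 9.15×10^5 s / (3600 s/hour) = 254 hours.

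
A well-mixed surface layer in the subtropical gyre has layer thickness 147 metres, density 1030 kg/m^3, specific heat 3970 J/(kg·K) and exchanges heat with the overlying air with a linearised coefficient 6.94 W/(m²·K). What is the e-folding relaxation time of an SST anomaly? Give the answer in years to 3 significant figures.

2.74 years

Areal heat capacity C = ρ c_p D = 1030 × 3970 × 147 = 6.01×10^8 J/(m^2 K).
Relaxation time τ = C / λ = 6.01×10^8 / 6.94 = 8.66×10^7 s.
In years: 8.66×10^7 s / (3.156×10^7 s/year) = 2.74 years.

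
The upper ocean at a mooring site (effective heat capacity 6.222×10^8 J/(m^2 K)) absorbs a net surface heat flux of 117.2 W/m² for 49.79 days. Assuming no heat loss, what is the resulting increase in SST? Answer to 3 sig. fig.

0.810 K

Areal heat capacity C = 6.222×10^8 J/(m^2 K) (given).
Net heat input Q = F Δt = 117.2 × (49.79 days × 86400 s/day) = 5.04×10^8 J/m².
ΔT = Q / C = 5.04×10^8 / 6.22×10^8 = 0.810 K.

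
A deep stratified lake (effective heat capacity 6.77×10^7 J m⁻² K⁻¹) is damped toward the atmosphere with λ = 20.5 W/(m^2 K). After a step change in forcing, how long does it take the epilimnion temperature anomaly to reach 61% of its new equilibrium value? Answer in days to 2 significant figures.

36 days

Areal heat capacity C = 6.77×10^7 J m⁻² K⁻¹ (given).
τ = C / λ = 6.77×10^7 / 20.5 = 3.30×10^6 s.
Fraction reached: 1 − e^(−t/τ) = 0.61 ⇒ t = −τ ln(1 − 0.61) = τ × 0.942.
t = 3.11×10^6 s = 36.0 days.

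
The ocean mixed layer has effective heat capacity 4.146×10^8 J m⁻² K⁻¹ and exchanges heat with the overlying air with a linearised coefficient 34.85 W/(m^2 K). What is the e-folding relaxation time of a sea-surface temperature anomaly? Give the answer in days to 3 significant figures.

138 days

Areal heat capacity C = 4.146×10^8 J m⁻² K⁻¹ (given).
Relaxation time τ = C / λ = 4.15×10^8 / 34.85 = 1.19×10^7 s.
In days: 1.19×10^7 s / (86400 s/day) = 138 days.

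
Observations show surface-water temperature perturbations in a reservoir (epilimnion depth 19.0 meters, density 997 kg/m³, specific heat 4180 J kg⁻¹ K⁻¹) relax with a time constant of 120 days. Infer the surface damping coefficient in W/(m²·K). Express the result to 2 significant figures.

7.6

Areal heat capacity C = ρ c_p D = 997 × 4180 × 19.0 = 7.92×10^7 J m⁻² K⁻¹.
τ = 120 days = 1.04×10^7 s.
λ = C / τ = 7.92×10^7 / 1.04×10^7 = 7.64 W/(m²·K).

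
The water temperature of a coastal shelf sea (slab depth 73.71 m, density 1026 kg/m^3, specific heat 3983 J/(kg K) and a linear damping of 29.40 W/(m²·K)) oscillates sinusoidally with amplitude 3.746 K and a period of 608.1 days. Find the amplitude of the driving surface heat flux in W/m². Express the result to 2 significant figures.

Areal heat capacity C = ρ c_p D = 1026 × 3983 × 73.71 = 3.01×10^8 J m⁻² K⁻¹.
ω = 2π / 5.25×10^7 s = 1.20×10^-7 s⁻¹.
√((Cω)² + λ²) = √((36.0)² + 29.40²) = 46.5 W/(m²·K).
F₀ = A × √((Cω)²+λ²) = 3.746 × 46.5 = 174 W/m².

170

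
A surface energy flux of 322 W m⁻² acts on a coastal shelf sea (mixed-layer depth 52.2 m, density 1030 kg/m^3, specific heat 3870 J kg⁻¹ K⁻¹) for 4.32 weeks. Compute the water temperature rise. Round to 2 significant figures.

4.0 K

Areal heat capacity C = ρ c_p D = 1030 × 3870 × 52.2 = 2.08×10^8 J m⁻² K⁻¹.
Net heat input Q = F Δt = 322 × (4.32 weeks × 6.048×10^5 s/week) = 8.41×10^8 J/m².
ΔT = Q / C = 8.41×10^8 / 2.08×10^8 = 4.04 K.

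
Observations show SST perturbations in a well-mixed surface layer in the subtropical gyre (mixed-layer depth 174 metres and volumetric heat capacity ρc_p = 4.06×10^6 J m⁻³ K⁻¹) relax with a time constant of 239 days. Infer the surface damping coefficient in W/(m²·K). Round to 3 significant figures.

34.2

Areal heat capacity C = ρc_p × D = 4.06×10^6 × 174 = 7.06×10^8 J/(m^2 K).
τ = 239 days = 2.06×10^7 s.
λ = C / τ = 7.06×10^8 / 2.06×10^7 = 34.2 W/(m²·K).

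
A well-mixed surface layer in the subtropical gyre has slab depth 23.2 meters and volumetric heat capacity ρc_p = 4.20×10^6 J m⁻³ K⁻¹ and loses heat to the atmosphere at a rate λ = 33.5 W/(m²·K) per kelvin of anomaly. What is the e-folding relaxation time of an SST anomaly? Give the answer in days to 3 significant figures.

33.7 days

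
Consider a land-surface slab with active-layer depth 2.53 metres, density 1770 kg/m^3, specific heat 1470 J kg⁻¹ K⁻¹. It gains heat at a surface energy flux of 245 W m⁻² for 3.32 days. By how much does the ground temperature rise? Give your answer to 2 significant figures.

11 K

Areal heat capacity C = ρ c_p D = 1770 × 1470 × 2.53 = 6.58×10^6 J/(m²·K).
Net heat input Q = F Δt = 245 × (3.32 days × 86400 s/day) = 7.03×10^7 J/m².
ΔT = Q / C = 7.03×10^7 / 6.58×10^6 = 10.7 K.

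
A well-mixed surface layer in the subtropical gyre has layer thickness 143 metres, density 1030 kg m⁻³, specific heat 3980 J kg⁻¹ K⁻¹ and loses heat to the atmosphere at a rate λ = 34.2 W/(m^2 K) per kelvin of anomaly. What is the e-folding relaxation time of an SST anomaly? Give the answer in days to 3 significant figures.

Areal heat capacity C = ρ c_p D = 1030 × 3980 × 143 = 5.86×10^8 J/(m²·K).
Relaxation time τ = C / λ = 5.86×10^8 / 34.2 = 1.71×10^7 s.
In days: 1.71×10^7 s / (86400 s/day) = 198 days.

198 days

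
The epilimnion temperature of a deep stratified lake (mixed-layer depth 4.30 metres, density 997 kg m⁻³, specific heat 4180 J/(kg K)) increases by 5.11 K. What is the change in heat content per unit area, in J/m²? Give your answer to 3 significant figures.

9.16×10^7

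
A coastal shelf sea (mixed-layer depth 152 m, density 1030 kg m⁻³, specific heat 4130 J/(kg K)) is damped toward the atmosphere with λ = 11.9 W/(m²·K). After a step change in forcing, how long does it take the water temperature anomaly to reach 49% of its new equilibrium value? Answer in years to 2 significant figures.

1.2 years

Areal heat capacity C = ρ c_p D = 1030 × 4130 × 152 = 6.47×10^8 J m⁻² K⁻¹.
τ = C / λ = 6.47×10^8 / 11.9 = 5.43×10^7 s.
Fraction reached: 1 − e^(−t/τ) = 0.49 ⇒ t = −τ ln(1 − 0.49) = τ × 0.673.
t = 3.66×10^7 s = 1.16 years.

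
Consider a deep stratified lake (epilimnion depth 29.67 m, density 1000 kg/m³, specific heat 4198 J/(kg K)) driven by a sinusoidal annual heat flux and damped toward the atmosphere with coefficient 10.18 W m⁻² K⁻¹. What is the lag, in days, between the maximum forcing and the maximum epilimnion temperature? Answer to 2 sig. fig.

69 days

Areal heat capacity C = ρ c_p D = 1000 × 4198 × 29.67 = 1.25×10^8 J/(m^2 K).
ω = 2π / 3.15×10^7 s = 1.99×10^-7 s⁻¹.
Phase lag φ = arctan(Cω/λ) = arctan(24.8/10.18) = 1.18 rad.
Time lag = φ / ω = 1.18 / 1.99×10^-7 = 5.93×10^6 s = 68.6 days.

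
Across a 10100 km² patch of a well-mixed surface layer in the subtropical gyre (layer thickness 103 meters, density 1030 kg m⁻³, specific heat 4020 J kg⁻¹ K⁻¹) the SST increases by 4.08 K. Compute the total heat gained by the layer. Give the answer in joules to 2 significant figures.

Areal heat capacity C = ρ c_p D = 1030 × 4020 × 103 = 4.26×10^8 J/(m²·K).
Heat per unit area: q = C ΔT = 4.26×10^8 × 4.08 = 1.74×10^9 J/m².
Total heat: Q = q × A = 1.74×10^9 × (10100 × 10⁶ m²) = 1.76×10^19 J.

1.8×10^19 J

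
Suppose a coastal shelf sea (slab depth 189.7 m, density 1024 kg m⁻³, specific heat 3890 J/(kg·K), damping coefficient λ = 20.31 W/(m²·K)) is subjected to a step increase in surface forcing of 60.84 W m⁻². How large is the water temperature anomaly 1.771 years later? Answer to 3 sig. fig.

2.33 K

Areal heat capacity C = ρ c_p D = 1024 × 3890 × 189.7 = 7.56×10^8 J/(m^2 K).
τ = C / λ = 7.56×10^8 / 20.31 = 3.72×10^7 s.
Equilibrium anomaly ΔT_eq = F / λ = 60.84 / 20.31 = 3.00 K.
t = 1.771 years = 5.59×10^7 s, so t/τ = 1.50.
ΔT(t) = ΔT_eq (1 − e^(−t/τ)) = 3.00 × (1 − e^−1.50) = 2.33 K.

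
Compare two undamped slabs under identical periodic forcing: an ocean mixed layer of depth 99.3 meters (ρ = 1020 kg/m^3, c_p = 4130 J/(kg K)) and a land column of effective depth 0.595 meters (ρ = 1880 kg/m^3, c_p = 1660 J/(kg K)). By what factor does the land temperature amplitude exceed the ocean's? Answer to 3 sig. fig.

225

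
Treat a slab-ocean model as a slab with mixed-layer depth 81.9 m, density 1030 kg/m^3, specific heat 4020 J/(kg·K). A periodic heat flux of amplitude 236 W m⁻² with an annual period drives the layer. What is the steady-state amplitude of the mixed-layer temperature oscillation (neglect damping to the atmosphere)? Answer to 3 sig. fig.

3.49 K

Areal heat capacity C = ρ c_p D = 1030 × 4020 × 81.9 = 3.39×10^8 J/(m²·K).
Angular frequency ω = 2π / T = 2π / 3.15×10^7 s = 1.99×10^-7 s⁻¹.
Cω = 3.39×10^8 × 1.99×10^-7 = 67.6 W/(m²·K).
Amplitude A = F₀ / (Cω) = 236 / 67.6 = 3.49 K.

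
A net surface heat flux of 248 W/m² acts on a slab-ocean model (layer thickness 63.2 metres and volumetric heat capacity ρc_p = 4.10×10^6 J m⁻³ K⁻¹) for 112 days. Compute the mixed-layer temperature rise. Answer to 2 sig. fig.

Areal heat capacity C = ρc_p × D = 4.10×10^6 × 63.2 = 2.59×10^8 J m⁻² K⁻¹.
Net heat input Q = F Δt = 248 × (112 days × 86400 s/day) = 2.40×10^9 J/m².
ΔT = Q / C = 2.40×10^9 / 2.59×10^8 = 9.26 K.

9.3 K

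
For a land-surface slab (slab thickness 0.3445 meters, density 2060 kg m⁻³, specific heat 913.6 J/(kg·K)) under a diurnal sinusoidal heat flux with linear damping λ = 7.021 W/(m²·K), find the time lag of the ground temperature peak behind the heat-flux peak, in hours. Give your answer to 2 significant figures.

5.4 hours

Areal heat capacity C = ρ c_p D = 2060 × 913.6 × 0.3445 = 6.48×10^5 J m⁻² K⁻¹.
ω = 2π / 86400 s = 7.27×10^-5 s⁻¹.
Phase lag φ = arctan(Cω/λ) = arctan(47.1/7.021) = 1.42 rad.
Time lag = φ / ω = 1.42 / 7.27×10^-5 = 19600 s = 5.44 hours.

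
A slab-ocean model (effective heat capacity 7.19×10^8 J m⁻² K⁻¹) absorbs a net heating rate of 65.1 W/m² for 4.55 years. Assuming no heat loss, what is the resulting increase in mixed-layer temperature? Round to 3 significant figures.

13.0 K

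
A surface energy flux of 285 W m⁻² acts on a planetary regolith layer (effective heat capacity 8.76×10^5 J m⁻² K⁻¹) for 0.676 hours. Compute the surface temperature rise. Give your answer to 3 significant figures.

0.792 K

Areal heat capacity C = 8.76×10^5 J m⁻² K⁻¹ (given).
Net heat input Q = F Δt = 285 × (0.676 hours × 3600 s/hour) = 6.94×10^5 J/m².
ΔT = Q / C = 6.94×10^5 / 8.76×10^5 = 0.792 K.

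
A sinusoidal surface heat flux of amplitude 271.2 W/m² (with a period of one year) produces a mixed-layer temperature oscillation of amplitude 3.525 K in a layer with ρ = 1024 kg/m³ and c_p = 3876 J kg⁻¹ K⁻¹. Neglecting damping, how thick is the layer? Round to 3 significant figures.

97.3 m

ω = 2π / 3.15×10^7 s = 1.99×10^-7 s⁻¹.
Required C = F₀ / (A ω) = 271.2 / (3.525 × 1.99×10^-7) = 3.86×10^8 J/(m²·K).
D = C / (ρ c_p) = 3.86×10^8 / (1024 × 3876) = 97.3 m.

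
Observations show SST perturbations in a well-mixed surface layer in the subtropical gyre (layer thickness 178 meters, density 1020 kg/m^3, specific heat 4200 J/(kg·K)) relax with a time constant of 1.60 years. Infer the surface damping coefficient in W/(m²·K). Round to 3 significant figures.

15.1

Areal heat capacity C = ρ c_p D = 1020 × 4200 × 178 = 7.63×10^8 J m⁻² K⁻¹.
τ = 1.60 years = 5.05×10^7 s.
λ = C / τ = 7.63×10^8 / 5.05×10^7 = 15.1 W/(m²·K).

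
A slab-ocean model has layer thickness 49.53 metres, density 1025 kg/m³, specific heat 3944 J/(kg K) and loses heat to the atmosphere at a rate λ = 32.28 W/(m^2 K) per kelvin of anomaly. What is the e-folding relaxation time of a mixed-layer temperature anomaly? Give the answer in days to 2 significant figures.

Areal heat capacity C = ρ c_p D = 1025 × 3944 × 49.53 = 2.00×10^8 J/(m^2 K).
Relaxation time τ = C / λ = 2.00×10^8 / 32.28 = 6.20×10^6 s.
In days: 6.20×10^6 s / (86400 s/day) = 71.8 days.

72 days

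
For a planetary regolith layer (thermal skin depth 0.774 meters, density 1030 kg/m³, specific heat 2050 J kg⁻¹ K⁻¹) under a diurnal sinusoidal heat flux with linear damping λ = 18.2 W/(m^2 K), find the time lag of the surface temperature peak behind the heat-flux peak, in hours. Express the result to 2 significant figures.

5.4 hours

Areal heat capacity C = ρ c_p D = 1030 × 2050 × 0.774 = 1.63×10^6 J m⁻² K⁻¹.
ω = 2π / 86400 s = 7.27×10^-5 s⁻¹.
Phase lag φ = arctan(Cω/λ) = arctan(119/18.2) = 1.42 rad.
Time lag = φ / ω = 1.42 / 7.27×10^-5 = 19500 s = 5.42 hours.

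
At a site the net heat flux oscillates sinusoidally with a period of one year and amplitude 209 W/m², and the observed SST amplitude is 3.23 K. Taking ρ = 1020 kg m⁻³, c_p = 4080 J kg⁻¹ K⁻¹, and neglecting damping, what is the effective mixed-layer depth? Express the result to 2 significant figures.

78 m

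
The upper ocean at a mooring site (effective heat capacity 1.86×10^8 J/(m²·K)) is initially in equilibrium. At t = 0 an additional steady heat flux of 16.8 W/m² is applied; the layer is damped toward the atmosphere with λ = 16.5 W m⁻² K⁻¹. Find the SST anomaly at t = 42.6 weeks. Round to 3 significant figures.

Areal heat capacity C = 1.86×10^8 J/(m²·K) (given).
τ = C / λ = 1.86×10^8 / 16.5 = 1.13×10^7 s.
Equilibrium anomaly ΔT_eq = F / λ = 16.8 / 16.5 = 1.02 K.
t = 42.6 weeks = 2.58×10^7 s, so t/τ = 2.29.
ΔT(t) = ΔT_eq (1 − e^(−t/τ)) = 1.02 × (1 − e^−2.29) = 0.915 K.

0.915 K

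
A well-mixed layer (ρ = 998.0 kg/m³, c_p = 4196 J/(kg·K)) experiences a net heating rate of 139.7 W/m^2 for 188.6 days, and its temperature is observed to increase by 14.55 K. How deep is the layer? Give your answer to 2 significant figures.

37 m

Heat input Q = F Δt = 139.7 × 1.63×10^7 s = 2.28×10^9 J/m².
Required areal heat capacity C = Q / ΔT = 1.56×10^8 J/(m²·K).
Depth D = C / (ρ c_p) = 1.56×10^8 / (998.0 × 4196) = 37.4 m.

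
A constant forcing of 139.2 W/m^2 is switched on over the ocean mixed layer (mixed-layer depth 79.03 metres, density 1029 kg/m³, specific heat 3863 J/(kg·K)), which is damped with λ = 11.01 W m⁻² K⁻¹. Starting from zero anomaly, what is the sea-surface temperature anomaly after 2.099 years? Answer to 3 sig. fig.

Areal heat capacity C = ρ c_p D = 1029 × 3863 × 79.03 = 3.14×10^8 J/(m²·K).
τ = C / λ = 3.14×10^8 / 11.01 = 2.85×10^7 s.
Equilibrium anomaly ΔT_eq = F / λ = 139.2 / 11.01 = 12.6 K.
t = 2.099 years = 6.62×10^7 s, so t/τ = 2.32.
ΔT(t) = ΔT_eq (1 − e^(−t/τ)) = 12.6 × (1 − e^−2.32) = 11.4 K.

11.4 K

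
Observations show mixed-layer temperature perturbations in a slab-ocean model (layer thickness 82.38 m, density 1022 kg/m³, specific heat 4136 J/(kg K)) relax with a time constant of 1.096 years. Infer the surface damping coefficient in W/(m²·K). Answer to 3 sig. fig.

10.1

Areal heat capacity C = ρ c_p D = 1022 × 4136 × 82.38 = 3.48×10^8 J/(m^2 K).
τ = 1.096 years = 3.46×10^7 s.
λ = C / τ = 3.48×10^8 / 3.46×10^7 = 10.1 W/(m²·K).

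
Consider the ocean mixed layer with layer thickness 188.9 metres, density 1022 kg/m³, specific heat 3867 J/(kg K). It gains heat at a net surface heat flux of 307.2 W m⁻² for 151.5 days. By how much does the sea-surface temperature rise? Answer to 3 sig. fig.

5.39 K

Areal heat capacity C = ρ c_p D = 1022 × 3867 × 188.9 = 7.47×10^8 J m⁻² K⁻¹.
Net heat input Q = F Δt = 307.2 × (151.5 days × 86400 s/day) = 4.02×10^9 J/m².
ΔT = Q / C = 4.02×10^9 / 7.47×10^8 = 5.39 K.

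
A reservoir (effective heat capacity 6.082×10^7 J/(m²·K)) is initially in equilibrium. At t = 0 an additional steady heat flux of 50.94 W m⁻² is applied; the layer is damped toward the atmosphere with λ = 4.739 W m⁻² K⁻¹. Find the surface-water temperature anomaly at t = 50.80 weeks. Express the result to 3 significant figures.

9.77 K

Areal heat capacity C = 6.082×10^7 J/(m²·K) (given).
τ = C / λ = 6.08×10^7 / 4.739 = 1.28×10^7 s.
Equilibrium anomaly ΔT_eq = F / λ = 50.94 / 4.739 = 10.7 K.
t = 50.80 weeks = 3.07×10^7 s, so t/τ = 2.39.
ΔT(t) = ΔT_eq (1 − e^(−t/τ)) = 10.7 × (1 − e^−2.39) = 9.77 K.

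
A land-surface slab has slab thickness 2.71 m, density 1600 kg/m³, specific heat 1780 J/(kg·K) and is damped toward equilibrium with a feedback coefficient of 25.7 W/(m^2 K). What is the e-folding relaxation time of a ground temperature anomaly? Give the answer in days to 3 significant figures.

3.48 days

Areal heat capacity C = ρ c_p D = 1600 × 1780 × 2.71 = 7.72×10^6 J/(m²·K).
Relaxation time τ = C / λ = 7.72×10^6 / 25.7 = 3.00×10^5 s.
In days: 3.00×10^5 s / (86400 s/day) = 3.48 days.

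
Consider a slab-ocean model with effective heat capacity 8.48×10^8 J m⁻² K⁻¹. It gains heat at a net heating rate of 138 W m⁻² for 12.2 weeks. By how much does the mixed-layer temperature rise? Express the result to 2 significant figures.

Areal heat capacity C = 8.48×10^8 J m⁻² K⁻¹ (given).
Net heat input Q = F Δt = 138 × (12.2 weeks × 6.048×10^5 s/week) = 1.02×10^9 J/m².
ΔT = Q / C = 1.02×10^9 / 8.48×10^8 = 1.20 K.

1.2 K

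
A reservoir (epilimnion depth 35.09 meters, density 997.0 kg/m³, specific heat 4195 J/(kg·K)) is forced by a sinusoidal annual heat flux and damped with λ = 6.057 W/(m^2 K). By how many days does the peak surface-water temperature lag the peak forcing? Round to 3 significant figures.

79.4 days

Areal heat capacity C = ρ c_p D = 997.0 × 4195 × 35.09 = 1.47×10^8 J/(m^2 K).
ω = 2π / 3.15×10^7 s = 1.99×10^-7 s⁻¹.
Phase lag φ = arctan(Cω/λ) = arctan(29.2/6.057) = 1.37 rad.
Time lag = φ / ω = 1.37 / 1.99×10^-7 = 6.86×10^6 s = 79.4 days.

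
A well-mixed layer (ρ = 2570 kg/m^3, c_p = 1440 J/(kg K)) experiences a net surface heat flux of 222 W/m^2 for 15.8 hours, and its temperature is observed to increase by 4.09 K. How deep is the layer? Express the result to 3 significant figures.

0.834 m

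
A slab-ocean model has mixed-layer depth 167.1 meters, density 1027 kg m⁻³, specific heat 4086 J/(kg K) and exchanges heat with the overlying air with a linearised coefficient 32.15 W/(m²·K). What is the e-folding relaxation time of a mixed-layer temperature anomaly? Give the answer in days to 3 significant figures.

Areal heat capacity C = ρ c_p D = 1027 × 4086 × 167.1 = 7.01×10^8 J/(m²·K).
Relaxation time τ = C / λ = 7.01×10^8 / 32.15 = 2.18×10^7 s.
In days: 2.18×10^7 s / (86400 s/day) = 252 days.

252 days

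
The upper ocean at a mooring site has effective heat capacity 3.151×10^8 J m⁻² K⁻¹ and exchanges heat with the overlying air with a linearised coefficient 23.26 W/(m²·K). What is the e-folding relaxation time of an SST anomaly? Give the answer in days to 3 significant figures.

Areal heat capacity C = 3.151×10^8 J m⁻² K⁻¹ (given).
Relaxation time τ = C / λ = 3.15×10^8 / 23.26 = 1.35×10^7 s.
In days: 1.35×10^7 s / (86400 s/day) = 157 days.

157 days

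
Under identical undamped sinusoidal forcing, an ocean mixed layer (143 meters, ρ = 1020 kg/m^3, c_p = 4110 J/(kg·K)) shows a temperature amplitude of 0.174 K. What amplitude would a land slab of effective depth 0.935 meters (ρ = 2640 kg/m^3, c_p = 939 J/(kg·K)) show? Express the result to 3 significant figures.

45.0 K

C_ocean = 5.99×10^8 J/(m²·K); C_land = 2.32×10^6 J/(m²·K).
A ∝ 1/C ⇒ A_land = A_ocean × C_ocean/C_land = 0.174 × 259 = 45.0 K.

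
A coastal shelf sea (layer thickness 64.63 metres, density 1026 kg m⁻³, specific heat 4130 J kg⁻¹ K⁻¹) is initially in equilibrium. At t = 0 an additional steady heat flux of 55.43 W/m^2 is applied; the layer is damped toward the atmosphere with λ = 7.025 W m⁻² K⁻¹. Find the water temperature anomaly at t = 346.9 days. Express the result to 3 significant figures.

Areal heat capacity C = ρ c_p D = 1026 × 4130 × 64.63 = 2.74×10^8 J/(m²·K).
τ = C / λ = 2.74×10^8 / 7.025 = 3.90×10^7 s.
Equilibrium anomaly ΔT_eq = F / λ = 55.43 / 7.025 = 7.89 K.
t = 346.9 days = 3.00×10^7 s, so t/τ = 0.769.
ΔT(t) = ΔT_eq (1 − e^(−t/τ)) = 7.89 × (1 − e^−0.769) = 4.23 K.

4.23 K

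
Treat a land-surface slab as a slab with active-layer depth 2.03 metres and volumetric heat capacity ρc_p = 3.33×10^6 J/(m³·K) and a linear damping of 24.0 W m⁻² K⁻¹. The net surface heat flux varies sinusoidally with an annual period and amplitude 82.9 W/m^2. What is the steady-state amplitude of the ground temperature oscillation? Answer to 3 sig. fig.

3.45 K

Areal heat capacity C = ρc_p × D = 3.33×10^6 × 2.03 = 6.76×10^6 J/(m²·K).
Angular frequency ω = 2π / T = 2π / 3.15×10^7 s = 1.99×10^-7 s⁻¹.
√((Cω)² + λ²) = √((1.35)² + 24.0²) = 24.0 W/(m²·K).
Amplitude A = F₀ / √((Cω)²+λ²) = 82.9 / 24.0 = 3.45 K.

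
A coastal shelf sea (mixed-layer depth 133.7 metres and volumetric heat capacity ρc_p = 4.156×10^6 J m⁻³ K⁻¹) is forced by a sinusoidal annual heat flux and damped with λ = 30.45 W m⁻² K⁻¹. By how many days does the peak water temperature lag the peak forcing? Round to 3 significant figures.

Areal heat capacity C = ρc_p × D = 4.156×10^6 × 133.7 = 5.56×10^8 J/(m^2 K).
ω = 2π / 3.15×10^7 s = 1.99×10^-7 s⁻¹.
Phase lag φ = arctan(Cω/λ) = arctan(111/30.45) = 1.30 rad.
Time lag = φ / ω = 1.30 / 1.99×10^-7 = 6.54×10^6 s = 75.7 days.

75.7 days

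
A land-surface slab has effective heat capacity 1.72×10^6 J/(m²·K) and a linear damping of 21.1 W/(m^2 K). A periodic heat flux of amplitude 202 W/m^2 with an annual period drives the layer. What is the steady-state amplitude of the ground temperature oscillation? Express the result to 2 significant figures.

9.6 K

Areal heat capacity C = 1.72×10^6 J/(m²·K) (given).
Angular frequency ω = 2π / T = 2π / 3.15×10^7 s = 1.99×10^-7 s⁻¹.
√((Cω)² + λ²) = √((0.343)² + 21.1²) = 21.1 W/(m²·K).
Amplitude A = F₀ / √((Cω)²+λ²) = 202 / 21.1 = 9.57 K.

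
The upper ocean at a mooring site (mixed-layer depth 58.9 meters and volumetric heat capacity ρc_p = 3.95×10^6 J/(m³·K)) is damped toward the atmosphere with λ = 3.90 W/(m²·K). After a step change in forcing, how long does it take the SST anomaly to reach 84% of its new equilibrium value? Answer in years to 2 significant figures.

Areal heat capacity C = ρc_p × D = 3.95×10^6 × 58.9 = 2.33×10^8 J m⁻² K⁻¹.
τ = C / λ = 2.33×10^8 / 3.90 = 5.97×10^7 s.
Fraction reached: 1 − e^(−t/τ) = 0.84 ⇒ t = −τ ln(1 − 0.84) = τ × 1.83.
t = 1.09×10^8 s = 3.46 years.

3.5 years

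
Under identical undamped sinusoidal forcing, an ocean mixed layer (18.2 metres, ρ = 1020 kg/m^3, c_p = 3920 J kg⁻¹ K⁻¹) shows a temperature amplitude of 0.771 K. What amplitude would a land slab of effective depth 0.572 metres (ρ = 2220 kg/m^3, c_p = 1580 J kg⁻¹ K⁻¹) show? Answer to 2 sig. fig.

28 K

C_ocean = 7.28×10^7 J/(m²·K); C_land = 2.01×10^6 J/(m²·K).
A ∝ 1/C ⇒ A_land = A_ocean × C_ocean/C_land = 0.771 × 36.3 = 28.0 K.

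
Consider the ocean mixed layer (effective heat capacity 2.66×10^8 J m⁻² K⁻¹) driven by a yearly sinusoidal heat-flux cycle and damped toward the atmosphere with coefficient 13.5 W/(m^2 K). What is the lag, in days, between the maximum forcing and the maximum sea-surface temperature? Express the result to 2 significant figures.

77 days

Areal heat capacity C = 2.66×10^8 J m⁻² K⁻¹ (given).
ω = 2π / 3.15×10^7 s = 1.99×10^-7 s⁻¹.
Phase lag φ = arctan(Cω/λ) = arctan(53.0/13.5) = 1.32 rad.
Time lag = φ / ω = 1.32 / 1.99×10^-7 = 6.63×10^6 s = 76.8 days.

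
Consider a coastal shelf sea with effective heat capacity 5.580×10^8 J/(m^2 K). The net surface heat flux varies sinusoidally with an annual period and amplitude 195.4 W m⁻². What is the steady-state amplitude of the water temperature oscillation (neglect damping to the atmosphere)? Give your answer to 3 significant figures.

Areal heat capacity C = 5.580×10^8 J/(m^2 K) (given).
Angular frequency ω = 2π / T = 2π / 3.15×10^7 s = 1.99×10^-7 s⁻¹.
Cω = 5.58×10^8 × 1.99×10^-7 = 111 W/(m²·K).
Amplitude A = F₀ / (Cω) = 195.4 / 111 = 1.76 K.

1.76 K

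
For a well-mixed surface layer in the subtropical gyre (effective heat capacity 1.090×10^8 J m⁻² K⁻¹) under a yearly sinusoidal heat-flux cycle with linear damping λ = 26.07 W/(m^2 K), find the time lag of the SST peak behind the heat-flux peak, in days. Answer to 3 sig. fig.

40.3 days

Areal heat capacity C = 1.090×10^8 J m⁻² K⁻¹ (given).
ω = 2π / 3.15×10^7 s = 1.99×10^-7 s⁻¹.
Phase lag φ = arctan(Cω/λ) = arctan(21.7/26.07) = 0.695 rad.
Time lag = φ / ω = 0.695 / 1.99×10^-7 = 3.49×10^6 s = 40.3 days.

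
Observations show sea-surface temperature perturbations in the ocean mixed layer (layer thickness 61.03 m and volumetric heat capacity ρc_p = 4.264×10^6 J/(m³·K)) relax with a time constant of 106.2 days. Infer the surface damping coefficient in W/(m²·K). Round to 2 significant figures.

Areal heat capacity C = ρc_p × D = 4.264×10^6 × 61.03 = 2.60×10^8 J/(m^2 K).
τ = 106.2 days = 9.18×10^6 s.
λ = C / τ = 2.60×10^8 / 9.18×10^6 = 28.4 W/(m²·K).

28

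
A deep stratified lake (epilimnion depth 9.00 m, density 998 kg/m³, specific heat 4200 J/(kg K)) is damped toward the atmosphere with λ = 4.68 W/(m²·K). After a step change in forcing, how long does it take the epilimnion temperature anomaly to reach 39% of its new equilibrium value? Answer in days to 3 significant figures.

46.1 days

Areal heat capacity C = ρ c_p D = 998 × 4200 × 9.00 = 3.77×10^7 J m⁻² K⁻¹.
τ = C / λ = 3.77×10^7 / 4.68 = 8.06×10^6 s.
Fraction reached: 1 − e^(−t/τ) = 0.39 ⇒ t = −τ ln(1 − 0.39) = τ × 0.494.
t = 3.98×10^6 s = 46.1 days.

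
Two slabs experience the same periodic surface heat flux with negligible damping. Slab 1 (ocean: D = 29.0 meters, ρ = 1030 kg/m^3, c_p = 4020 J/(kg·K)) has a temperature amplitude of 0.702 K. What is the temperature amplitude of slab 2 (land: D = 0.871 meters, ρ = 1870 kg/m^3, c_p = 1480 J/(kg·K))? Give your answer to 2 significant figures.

35 K

C_ocean = 1.20×10^8 J/(m²·K); C_land = 2.41×10^6 J/(m²·K).
A ∝ 1/C ⇒ A_land = A_ocean × C_ocean/C_land = 0.702 × 49.8 = 35.0 K.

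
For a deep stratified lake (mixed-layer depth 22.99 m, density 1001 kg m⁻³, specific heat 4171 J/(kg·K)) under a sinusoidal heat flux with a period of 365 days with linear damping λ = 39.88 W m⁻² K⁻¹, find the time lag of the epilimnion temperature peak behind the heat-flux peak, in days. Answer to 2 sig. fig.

26 days

Areal heat capacity C = ρ c_p D = 1001 × 4171 × 22.99 = 9.60×10^7 J/(m²·K).
ω = 2π / 3.15×10^7 s = 1.99×10^-7 s⁻¹.
Phase lag φ = arctan(Cω/λ) = arctan(19.1/39.88) = 0.447 rad.
Time lag = φ / ω = 0.447 / 1.99×10^-7 = 2.24×10^6 s = 26.0 days.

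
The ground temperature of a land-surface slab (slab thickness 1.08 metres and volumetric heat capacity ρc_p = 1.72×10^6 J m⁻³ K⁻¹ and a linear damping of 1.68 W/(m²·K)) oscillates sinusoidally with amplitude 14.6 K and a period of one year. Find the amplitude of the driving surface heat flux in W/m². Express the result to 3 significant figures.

Areal heat capacity C = ρc_p × D = 1.72×10^6 × 1.08 = 1.86×10^6 J/(m²·K).
ω = 2π / 3.15×10^7 s = 1.99×10^-7 s⁻¹.
√((Cω)² + λ²) = √((0.370)² + 1.68²) = 1.72 W/(m²·K).
F₀ = A × √((Cω)²+λ²) = 14.6 × 1.72 = 25.1 W/m².

25.1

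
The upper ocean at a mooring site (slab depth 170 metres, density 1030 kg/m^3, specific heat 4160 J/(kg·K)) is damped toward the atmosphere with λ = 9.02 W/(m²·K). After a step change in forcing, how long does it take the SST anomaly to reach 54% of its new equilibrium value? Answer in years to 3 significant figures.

Areal heat capacity C = ρ c_p D = 1030 × 4160 × 170 = 7.28×10^8 J/(m^2 K).
τ = C / λ = 7.28×10^8 / 9.02 = 8.08×10^7 s.
Fraction reached: 1 − e^(−t/τ) = 0.54 ⇒ t = −τ ln(1 − 0.54) = τ × 0.777.
t = 6.27×10^7 s = 1.99 years.

1.99 years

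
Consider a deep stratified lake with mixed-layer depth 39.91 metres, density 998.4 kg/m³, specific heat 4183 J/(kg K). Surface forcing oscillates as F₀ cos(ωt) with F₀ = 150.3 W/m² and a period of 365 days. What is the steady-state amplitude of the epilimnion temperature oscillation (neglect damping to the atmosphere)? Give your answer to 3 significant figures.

Areal heat capacity C = ρ c_p D = 998.4 × 4183 × 39.91 = 1.67×10^8 J/(m^2 K).
Angular frequency ω = 2π / T = 2π / 3.15×10^7 s = 1.99×10^-7 s⁻¹.
Cω = 1.67×10^8 × 1.99×10^-7 = 33.2 W/(m²·K).
Amplitude A = F₀ / (Cω) = 150.3 / 33.2 = 4.53 K.

4.53 K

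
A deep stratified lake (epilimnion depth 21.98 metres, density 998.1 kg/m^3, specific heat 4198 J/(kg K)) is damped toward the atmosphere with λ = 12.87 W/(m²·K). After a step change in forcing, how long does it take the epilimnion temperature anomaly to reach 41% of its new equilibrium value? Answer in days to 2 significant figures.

Areal heat capacity C = ρ c_p D = 998.1 × 4198 × 21.98 = 9.21×10^7 J/(m²·K).
τ = C / λ = 9.21×10^7 / 12.87 = 7.16×10^6 s.
Fraction reached: 1 − e^(−t/τ) = 0.41 ⇒ t = −τ ln(1 − 0.41) = τ × 0.528.
t = 3.78×10^6 s = 43.7 days.

44 days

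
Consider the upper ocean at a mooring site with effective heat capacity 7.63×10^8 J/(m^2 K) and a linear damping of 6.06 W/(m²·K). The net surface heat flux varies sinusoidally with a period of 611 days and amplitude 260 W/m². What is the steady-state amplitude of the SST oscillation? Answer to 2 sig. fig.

2.9 K

Areal heat capacity C = 7.63×10^8 J/(m^2 K) (given).
Angular frequency ω = 2π / T = 2π / 5.28×10^7 s = 1.19×10^-7 s⁻¹.
√((Cω)² + λ²) = √((90.8)² + 6.06²) = 91.0 W/(m²·K).
Amplitude A = F₀ / √((Cω)²+λ²) = 260 / 91.0 = 2.86 K.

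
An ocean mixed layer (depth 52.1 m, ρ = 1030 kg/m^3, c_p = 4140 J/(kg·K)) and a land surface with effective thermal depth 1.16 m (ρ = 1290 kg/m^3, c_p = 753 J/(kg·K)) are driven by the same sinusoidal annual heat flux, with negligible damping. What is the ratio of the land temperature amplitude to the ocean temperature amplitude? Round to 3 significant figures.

197

C_ocean = 1030 × 4140 × 52.1 = 2.22×10^8 J/(m²·K).
C_land = 1290 × 753 × 1.16 = 1.13×10^6 J/(m²·K).
Undamped amplitude ∝ 1/C, so A_land/A_ocean = C_ocean/C_land = 197.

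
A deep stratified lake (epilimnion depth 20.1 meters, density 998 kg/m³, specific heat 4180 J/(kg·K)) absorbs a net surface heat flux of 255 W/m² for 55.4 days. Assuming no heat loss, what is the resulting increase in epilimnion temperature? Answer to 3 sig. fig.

14.6 K

Areal heat capacity C = ρ c_p D = 998 × 4180 × 20.1 = 8.38×10^7 J/(m^2 K).
Net heat input Q = F Δt = 255 × (55.4 days × 86400 s/day) = 1.22×10^9 J/m².
ΔT = Q / C = 1.22×10^9 / 8.38×10^7 = 14.6 K.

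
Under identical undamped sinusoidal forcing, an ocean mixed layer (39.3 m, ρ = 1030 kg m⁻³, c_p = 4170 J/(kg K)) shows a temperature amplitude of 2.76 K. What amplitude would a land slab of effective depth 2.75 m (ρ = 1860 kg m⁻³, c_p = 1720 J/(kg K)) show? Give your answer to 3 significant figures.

53.0 K

C_ocean = 1.69×10^8 J/(m²·K); C_land = 8.80×10^6 J/(m²·K).
A ∝ 1/C ⇒ A_land = A_ocean × C_ocean/C_land = 2.76 × 19.2 = 53.0 K.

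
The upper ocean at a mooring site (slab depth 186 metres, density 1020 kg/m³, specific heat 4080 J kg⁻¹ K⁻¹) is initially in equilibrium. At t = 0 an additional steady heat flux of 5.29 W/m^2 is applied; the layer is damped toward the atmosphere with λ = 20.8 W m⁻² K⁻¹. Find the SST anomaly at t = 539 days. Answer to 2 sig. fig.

Areal heat capacity C = ρ c_p D = 1020 × 4080 × 186 = 7.74×10^8 J/(m^2 K).
τ = C / λ = 7.74×10^8 / 20.8 = 3.72×10^7 s.
Equilibrium anomaly ΔT_eq = F / λ = 5.29 / 20.8 = 0.254 K.
t = 539 days = 4.66×10^7 s, so t/τ = 1.25.
ΔT(t) = ΔT_eq (1 − e^(−t/τ)) = 0.254 × (1 − e^−1.25) = 0.182 K.

0.18 K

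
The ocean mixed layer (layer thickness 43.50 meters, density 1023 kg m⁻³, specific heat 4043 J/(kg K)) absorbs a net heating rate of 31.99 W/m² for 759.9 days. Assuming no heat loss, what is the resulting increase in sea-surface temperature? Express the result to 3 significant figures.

11.7 K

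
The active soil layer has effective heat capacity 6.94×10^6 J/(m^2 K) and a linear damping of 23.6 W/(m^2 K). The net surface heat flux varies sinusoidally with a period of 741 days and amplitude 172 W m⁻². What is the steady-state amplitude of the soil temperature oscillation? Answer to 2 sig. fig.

Areal heat capacity C = 6.94×10^6 J/(m^2 K) (given).
Angular frequency ω = 2π / T = 2π / 6.40×10^7 s = 9.81×10^-8 s⁻¹.
√((Cω)² + λ²) = √((0.681)² + 23.6²) = 23.6 W/(m²·K).
Amplitude A = F₀ / √((Cω)²+λ²) = 172 / 23.6 = 7.29 K.

7.3 K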